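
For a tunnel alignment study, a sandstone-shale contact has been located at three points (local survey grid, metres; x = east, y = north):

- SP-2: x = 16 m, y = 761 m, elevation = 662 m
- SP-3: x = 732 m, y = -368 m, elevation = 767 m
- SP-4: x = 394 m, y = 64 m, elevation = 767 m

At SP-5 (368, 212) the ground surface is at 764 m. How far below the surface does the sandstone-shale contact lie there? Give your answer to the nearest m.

53 m

Let the plane be z = a·x + b·y + c.
SP-3−SP-2: 716a − 1129b = 105;  SP-4−SP-2: 378a − 697b = 105.
Solving gives a = −0.62747, b = −0.49094.
Then c = 662 − a·16 − b·761 = 1045.64.
At (368, 212): z_contact = −230.9 − 104.1 + 1045.64 = 710.7 m.
Depth below ground = 764 − 710.7 = 53 m.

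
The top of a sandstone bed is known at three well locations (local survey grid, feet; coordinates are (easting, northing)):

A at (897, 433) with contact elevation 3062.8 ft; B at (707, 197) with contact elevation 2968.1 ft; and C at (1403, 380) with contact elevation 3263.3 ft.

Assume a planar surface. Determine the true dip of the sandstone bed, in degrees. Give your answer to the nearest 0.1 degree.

22.4°

Let the plane be z = a·E + b·N + c.
B−A: −190a − 236b = −94.7;  C−A: 506a − 53b = 200.5.
Solving gives a = 0.40419, b = 0.07586.
Gradient magnitude |∇z| = √(a² + b²) = √(0.16337 + 0.00576) = 0.41125.
True dip = arctan(0.41125) = 22.4°, dipping toward W (azimuth ≈ 259°).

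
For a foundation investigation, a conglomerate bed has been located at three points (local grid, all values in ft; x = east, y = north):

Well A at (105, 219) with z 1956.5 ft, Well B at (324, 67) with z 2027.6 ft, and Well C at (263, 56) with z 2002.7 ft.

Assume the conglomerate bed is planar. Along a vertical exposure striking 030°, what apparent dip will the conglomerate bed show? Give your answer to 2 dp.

Two edge vectors: Well A→Well B = (219, -152, 71.1), Well A→Well C = (158, -163, 46.2).
Normal n = (Well A→Well B) × (Well A→Well C) = (4566.9, 1116, -11681).
So ∂z/∂x = −n_x/n_z = 0.39097 and ∂z/∂y = −n_y/n_z = 0.09554.
Unit vector along 030° is (sin 30°, cos 30°) = (0.5000, 0.8660).
Slope in that direction = a·(0.5000) + b·(0.8660) = 0.27822.
Apparent dip = arctan|0.27822| = 15.55° (true dip is 21.9°, so apparent ≤ true as expected).

15.55°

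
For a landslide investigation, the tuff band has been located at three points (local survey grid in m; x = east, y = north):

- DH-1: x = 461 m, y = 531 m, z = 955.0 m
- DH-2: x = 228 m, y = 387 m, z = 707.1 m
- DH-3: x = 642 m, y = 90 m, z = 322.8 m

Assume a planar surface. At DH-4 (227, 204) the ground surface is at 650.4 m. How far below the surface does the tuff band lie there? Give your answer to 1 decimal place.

216.4 m

Two edge vectors: DH-1→DH-2 = (-233, -144, -247.9), DH-1→DH-3 = (181, -441, -632.2).
Normal n = (DH-1→DH-2) × (DH-1→DH-3) = (-18287.1, -192172.5, 128817).
So ∂z/∂x = −n_x/n_z = 0.14196 and ∂z/∂y = −n_y/n_z = 1.49183.
Intercept c from DH-1: 955 − 65.44 − 792.16 = 97.40.
At (227, 204): z_contact = 32.23 + 304.33 + 97.40 = 433.95 m.
Depth below ground = 650.4 − 433.95 = 216.4 m.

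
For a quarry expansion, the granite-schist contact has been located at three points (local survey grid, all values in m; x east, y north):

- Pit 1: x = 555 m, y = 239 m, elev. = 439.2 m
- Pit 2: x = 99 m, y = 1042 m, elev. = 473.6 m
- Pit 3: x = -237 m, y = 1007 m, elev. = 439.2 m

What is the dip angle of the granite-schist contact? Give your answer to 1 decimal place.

Let the plane be z = a·x + b·y + c.
Pit 2−Pit 1: −456a + 803b = 34.4;  Pit 3−Pit 1: −792a + 768b = 0.
Solving gives a = 0.09245, b = 0.09534.
Gradient magnitude |∇z| = √(a² + b²) = √(0.00855 + 0.00909) = 0.13280.
True dip = arctan(0.13280) = 7.6°, dipping toward SW (azimuth ≈ 224°).

7.6°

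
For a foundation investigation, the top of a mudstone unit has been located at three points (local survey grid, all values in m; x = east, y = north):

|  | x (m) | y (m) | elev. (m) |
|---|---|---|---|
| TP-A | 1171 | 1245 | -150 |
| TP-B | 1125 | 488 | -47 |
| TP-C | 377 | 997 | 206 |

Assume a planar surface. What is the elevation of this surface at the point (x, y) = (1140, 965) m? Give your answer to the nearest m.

Let the plane be z = a·x + b·y + c.
TP-B−TP-A: −46a − 757b = 103;  TP-C−TP-A: −794a − 248b = 356.
Solving gives a = −0.41372, b = −0.11092.
Then c = -150 − a·1171 − b·1245 = 472.56.
At (1140, 965): z = −471.6 − 107.0 + 472.56 = -106.1 m.

-106 m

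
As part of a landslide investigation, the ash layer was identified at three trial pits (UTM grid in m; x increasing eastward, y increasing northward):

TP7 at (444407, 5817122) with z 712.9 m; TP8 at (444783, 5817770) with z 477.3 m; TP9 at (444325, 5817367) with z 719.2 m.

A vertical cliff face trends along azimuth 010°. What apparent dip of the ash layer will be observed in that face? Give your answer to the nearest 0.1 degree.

Two edge vectors: TP7→TP8 = (376, 648, -235.6), TP7→TP9 = (-82, 245, 6.3).
Normal n = (TP7→TP8) × (TP7→TP9) = (61804.4, 16950.4, 145256).
So ∂z/∂x = −n_x/n_z = −0.42549 and ∂z/∂y = −n_y/n_z = −0.11669.
Unit vector along 010° is (sin 10°, cos 10°) = (0.1736, 0.9848).
Slope in that direction = a·(0.1736) + b·(0.9848) = −0.18881.
Apparent dip = arctan|0.18881| = 10.7° (true dip is 23.8°, so apparent ≤ true as expected).

10.7°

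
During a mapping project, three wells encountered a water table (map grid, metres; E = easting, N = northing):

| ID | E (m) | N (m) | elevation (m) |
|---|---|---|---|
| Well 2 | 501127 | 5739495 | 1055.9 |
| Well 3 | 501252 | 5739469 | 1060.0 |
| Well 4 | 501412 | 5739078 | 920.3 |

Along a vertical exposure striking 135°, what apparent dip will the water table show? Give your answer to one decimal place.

11.5°

Let the plane be z = a·E + b·N + c.
Well 3−Well 2: 125a − 26b = 4.1;  Well 4−Well 2: 285a − 417b = −135.6.
Solving gives a = 0.11708, b = 0.40520.
Unit vector along 135° is (sin 135°, cos 135°) = (0.7071, -0.7071).
Slope in that direction = a·(0.7071) + b·(-0.7071) = −0.20373.
Apparent dip = arctan|0.20373| = 11.5° (true dip is 22.9°, so apparent ≤ true as expected).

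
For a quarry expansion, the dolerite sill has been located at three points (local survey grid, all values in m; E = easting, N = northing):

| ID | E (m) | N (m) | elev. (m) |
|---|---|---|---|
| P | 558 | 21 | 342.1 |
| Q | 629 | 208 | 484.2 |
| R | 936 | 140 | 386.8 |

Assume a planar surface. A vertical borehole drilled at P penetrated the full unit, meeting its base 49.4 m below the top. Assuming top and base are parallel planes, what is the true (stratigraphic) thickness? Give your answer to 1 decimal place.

38.1 m

Let the plane be z = a·E + b·N + c.
Q−P: 71a + 187b = 142.1;  R−P: 378a + 119b = 44.7.
Solving gives a = −0.13739, b = 0.81206.
|∇z| = √(a²+b²) = 0.82360, so dip δ = arctan(0.82360) = 39.47°.
True thickness = vertical thickness × cos δ = 49.4 × cos 39.47° = 38.1 m.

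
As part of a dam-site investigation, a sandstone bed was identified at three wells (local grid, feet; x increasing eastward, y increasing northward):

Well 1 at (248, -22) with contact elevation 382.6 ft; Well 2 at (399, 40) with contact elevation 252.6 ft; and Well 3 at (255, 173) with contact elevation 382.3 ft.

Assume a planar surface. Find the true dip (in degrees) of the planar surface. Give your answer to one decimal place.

41.1°

Two edge vectors: Well 1→Well 2 = (151, 62, -130), Well 1→Well 3 = (7, 195, -0.3).
Normal n = (Well 1→Well 2) × (Well 1→Well 3) = (25331.4, -864.7, 29011).
So ∂z/∂x = −n_x/n_z = −0.87317 and ∂z/∂y = −n_y/n_z = 0.02981.
Gradient magnitude |∇z| = √(a² + b²) = √(0.76242 + 0.00089) = 0.87367.
True dip = arctan(0.87367) = 41.1°, dipping toward E (azimuth ≈ 092°).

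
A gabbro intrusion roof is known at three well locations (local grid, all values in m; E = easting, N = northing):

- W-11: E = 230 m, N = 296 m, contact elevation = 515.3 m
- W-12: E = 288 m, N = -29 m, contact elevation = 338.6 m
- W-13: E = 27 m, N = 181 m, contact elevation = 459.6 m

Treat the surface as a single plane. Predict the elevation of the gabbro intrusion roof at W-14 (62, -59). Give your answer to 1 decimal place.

Let the plane be z = a·E + b·N + c.
W-12−W-11: 58a − 325b = −176.7;  W-13−W-11: −203a − 115b = −55.7.
Solving gives a = −0.03053, b = 0.53824.
Then c = 515.3 − a·230 − b·296 = 363.00.
At (62, -59): z = −1.9 − 31.8 + 363.00 = 329.4 m.

329.4 m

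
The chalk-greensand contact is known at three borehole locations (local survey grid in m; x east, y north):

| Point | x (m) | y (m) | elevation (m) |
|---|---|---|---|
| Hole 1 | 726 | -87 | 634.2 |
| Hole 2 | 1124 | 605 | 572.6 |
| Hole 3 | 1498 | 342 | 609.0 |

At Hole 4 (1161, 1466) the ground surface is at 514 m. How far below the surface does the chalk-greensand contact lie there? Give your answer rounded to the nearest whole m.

29 m

Let the plane be z = a·x + b·y + c.
Hole 2−Hole 1: 398a + 692b = −61.6;  Hole 3−Hole 1: 772a + 429b = −25.2.
Solving gives a = 0.02473, b = −0.10324.
Then c = 634.2 − a·726 − b·-87 = 607.27.
At (1161, 1466): z_contact = 28.7 − 151.3 + 607.27 = 484.6 m.
Depth below ground = 514 − 484.6 = 29 m.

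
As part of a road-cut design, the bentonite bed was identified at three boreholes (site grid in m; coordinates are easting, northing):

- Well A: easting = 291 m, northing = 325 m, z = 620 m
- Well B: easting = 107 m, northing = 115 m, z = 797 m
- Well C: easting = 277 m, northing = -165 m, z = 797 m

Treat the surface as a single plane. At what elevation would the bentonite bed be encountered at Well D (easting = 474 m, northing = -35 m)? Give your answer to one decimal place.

Two edge vectors: Well A→Well B = (-184, -210, 177), Well A→Well C = (-14, -490, 177).
Normal n = (Well A→Well B) × (Well A→Well C) = (49560, 30090, 87220).
So ∂z/∂easting = −n_x/n_z = −0.56822 and ∂z/∂northing = −n_y/n_z = −0.34499.
Intercept c from Well A: 620 + 165.35 + 112.12 = 897.47.
At (474, -35): z = −269.3 + 12.1 + 897.47 = 640.2 m.

640.2 m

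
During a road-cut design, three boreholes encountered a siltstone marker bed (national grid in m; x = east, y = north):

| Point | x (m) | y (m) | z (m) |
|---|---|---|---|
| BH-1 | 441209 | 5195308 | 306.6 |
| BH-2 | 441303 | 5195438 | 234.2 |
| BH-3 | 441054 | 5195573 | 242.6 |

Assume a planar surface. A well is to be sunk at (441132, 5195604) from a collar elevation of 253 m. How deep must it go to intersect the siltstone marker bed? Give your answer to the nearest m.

41 m

Let the plane be z = a·x + b·y + c.
BH-2−BH-1: 94a + 130b = −72.4;  BH-3−BH-1: −155a + 265b = −64.
Solving gives a = −0.24114514, b = −0.38255659.
Then c = 306.6 − a·441209 − b·5195308 = 2094201.32.
At (441132, 5195604): z_contact = −106376.8 − 1987612.6 + 2094201.32 = 211.9 m.
Depth below ground = 253 − 211.9 = 41 m.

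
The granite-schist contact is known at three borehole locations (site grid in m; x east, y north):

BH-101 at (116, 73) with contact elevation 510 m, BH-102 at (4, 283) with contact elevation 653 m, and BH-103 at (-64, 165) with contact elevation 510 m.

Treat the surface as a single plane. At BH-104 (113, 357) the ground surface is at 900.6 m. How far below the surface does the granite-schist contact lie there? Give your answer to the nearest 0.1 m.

Two edge vectors: BH-101→BH-102 = (-112, 210, 143), BH-101→BH-103 = (-180, 92, 0).
Normal n = (BH-101→BH-102) × (BH-101→BH-103) = (-13156, -25740, 27496).
So ∂z/∂x = −n_x/n_z = 0.47847 and ∂z/∂y = −n_y/n_z = 0.93614.
Intercept c from BH-101: 510 − 55.50 − 68.34 = 386.16.
At (113, 357): z_contact = 54.07 + 334.20 + 386.16 = 774.43 m.
Depth below ground = 900.6 − 774.43 = 126.2 m.

126.2 m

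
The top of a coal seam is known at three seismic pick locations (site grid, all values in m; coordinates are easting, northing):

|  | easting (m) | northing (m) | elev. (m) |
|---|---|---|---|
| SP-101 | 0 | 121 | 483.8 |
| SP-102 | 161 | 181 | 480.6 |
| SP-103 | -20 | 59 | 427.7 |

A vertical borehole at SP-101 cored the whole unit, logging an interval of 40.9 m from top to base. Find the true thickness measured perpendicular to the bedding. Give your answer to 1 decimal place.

Two edge vectors: SP-101→SP-102 = (161, 60, -3.2), SP-101→SP-103 = (-20, -62, -56.1).
Normal n = (SP-101→SP-102) × (SP-101→SP-103) = (-3564.4, 9096.1, -8782).
So ∂z/∂easting = −n_x/n_z = −0.40588 and ∂z/∂northing = −n_y/n_z = 1.03577.
|∇z| = √(a²+b²) = 1.11245, so dip δ = arctan(1.11245) = 48.05°.
True thickness = vertical thickness × cos δ = 40.9 × cos 48.05° = 27.3 m.

27.3 m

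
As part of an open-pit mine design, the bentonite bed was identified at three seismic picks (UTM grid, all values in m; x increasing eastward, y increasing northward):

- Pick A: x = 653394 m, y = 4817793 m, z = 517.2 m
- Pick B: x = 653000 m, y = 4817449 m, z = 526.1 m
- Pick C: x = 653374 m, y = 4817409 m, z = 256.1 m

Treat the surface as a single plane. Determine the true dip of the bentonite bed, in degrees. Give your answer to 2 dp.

43.90°

Two edge vectors: Pick A→Pick B = (-394, -344, 8.9), Pick A→Pick C = (-20, -384, -261.1).
Normal n = (Pick A→Pick B) × (Pick A→Pick C) = (93236, -103051.4, 144416).
So ∂z/∂x = −n_x/n_z = −0.64561 and ∂z/∂y = −n_y/n_z = 0.71357.
Gradient magnitude |∇z| = √(a² + b²) = √(0.41681 + 0.50919) = 0.96229.
True dip = arctan(0.96229) = 43.90°, dipping toward SE (azimuth ≈ 138°).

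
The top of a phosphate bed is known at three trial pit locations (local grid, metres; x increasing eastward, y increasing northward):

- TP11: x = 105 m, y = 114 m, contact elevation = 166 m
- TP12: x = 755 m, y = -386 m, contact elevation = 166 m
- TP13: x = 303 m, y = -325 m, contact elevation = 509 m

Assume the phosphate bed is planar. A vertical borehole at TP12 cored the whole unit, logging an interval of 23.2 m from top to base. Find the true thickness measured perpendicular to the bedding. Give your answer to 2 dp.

Two edge vectors: TP11→TP12 = (650, -500, 0), TP11→TP13 = (198, -439, 343).
Normal n = (TP11→TP12) × (TP11→TP13) = (-171500, -222950, -186350).
So ∂z/∂x = −n_x/n_z = −0.92031 and ∂z/∂y = −n_y/n_z = −1.19640.
|∇z| = √(a²+b²) = 1.50942, so dip δ = arctan(1.50942) = 56.48°.
True thickness = vertical thickness × cos δ = 23.2 × cos 56.48° = 12.81 m.

12.81 m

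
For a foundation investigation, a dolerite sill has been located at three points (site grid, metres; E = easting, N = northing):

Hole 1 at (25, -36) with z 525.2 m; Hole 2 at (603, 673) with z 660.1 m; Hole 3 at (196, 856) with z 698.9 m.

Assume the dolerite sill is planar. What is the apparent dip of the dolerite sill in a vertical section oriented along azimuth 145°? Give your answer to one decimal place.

Two edge vectors: Hole 1→Hole 2 = (578, 709, 134.9), Hole 1→Hole 3 = (171, 892, 173.7).
Normal n = (Hole 1→Hole 2) × (Hole 1→Hole 3) = (2822.5, -77330.7, 394337).
So ∂z/∂E = −n_x/n_z = −0.00716 and ∂z/∂N = −n_y/n_z = 0.19610.
Unit vector along 145° is (sin 145°, cos 145°) = (0.5736, -0.8192).
Slope in that direction = a·(0.5736) + b·(-0.8192) = −0.16474.
Apparent dip = arctan|0.16474| = 9.4° (true dip is 11.1°, so apparent ≤ true as expected).

9.4°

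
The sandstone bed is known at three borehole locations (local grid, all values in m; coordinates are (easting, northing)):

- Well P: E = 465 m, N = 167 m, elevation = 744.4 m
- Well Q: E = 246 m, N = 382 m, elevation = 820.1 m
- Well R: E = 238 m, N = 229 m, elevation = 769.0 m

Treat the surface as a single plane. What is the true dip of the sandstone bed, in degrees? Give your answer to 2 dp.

Two edge vectors: Well P→Well Q = (-219, 215, 75.7), Well P→Well R = (-227, 62, 24.6).
Normal n = (Well P→Well Q) × (Well P→Well R) = (595.6, -11796.5, 35227).
So ∂z/∂E = −n_x/n_z = −0.01691 and ∂z/∂N = −n_y/n_z = 0.33487.
Gradient magnitude |∇z| = √(a² + b²) = √(0.00029 + 0.11214) = 0.33530.
True dip = arctan(0.33530) = 18.54°, dipping toward S (azimuth ≈ 177°).

18.54°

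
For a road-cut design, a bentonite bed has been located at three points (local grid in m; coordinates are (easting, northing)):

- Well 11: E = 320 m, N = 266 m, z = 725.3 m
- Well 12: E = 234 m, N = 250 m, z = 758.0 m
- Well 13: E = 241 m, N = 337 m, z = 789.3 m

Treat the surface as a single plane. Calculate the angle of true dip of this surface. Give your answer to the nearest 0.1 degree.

31.1°

Let the plane be z = a·E + b·N + c.
Well 12−Well 11: −86a − 16b = 32.7;  Well 13−Well 11: −79a + 71b = 64.
Solving gives a = −0.45396, b = 0.39630.
Gradient magnitude |∇z| = √(a² + b²) = √(0.20608 + 0.15705) = 0.60260.
True dip = arctan(0.60260) = 31.1°, dipping toward SE (azimuth ≈ 131°).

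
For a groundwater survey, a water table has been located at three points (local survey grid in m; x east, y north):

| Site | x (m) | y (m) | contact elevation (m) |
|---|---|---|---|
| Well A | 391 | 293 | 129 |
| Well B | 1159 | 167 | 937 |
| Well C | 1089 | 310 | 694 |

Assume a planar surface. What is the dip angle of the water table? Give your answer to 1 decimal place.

Let the plane be z = a·x + b·y + c.
Well B−Well A: 768a − 126b = 808;  Well C−Well A: 698a + 17b = 565.
Solving gives a = 0.84082, b = −1.28771.
Gradient magnitude |∇z| = √(a² + b²) = √(0.70698 + 1.65820) = 1.53791.
True dip = arctan(1.53791) = 57.0°, dipping toward NNW (azimuth ≈ 327°).

57.0°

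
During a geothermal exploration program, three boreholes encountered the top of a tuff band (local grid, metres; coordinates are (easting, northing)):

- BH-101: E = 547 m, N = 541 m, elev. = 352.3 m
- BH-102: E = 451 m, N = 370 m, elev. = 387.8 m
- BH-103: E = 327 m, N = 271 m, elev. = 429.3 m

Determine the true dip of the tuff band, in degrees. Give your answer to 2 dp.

17.13°

Two edge vectors: BH-101→BH-102 = (-96, -171, 35.5), BH-101→BH-103 = (-220, -270, 77).
Normal n = (BH-101→BH-102) × (BH-101→BH-103) = (-3582, -418, -11700).
So ∂z/∂E = −n_x/n_z = −0.30615 and ∂z/∂N = −n_y/n_z = −0.03573.
Gradient magnitude |∇z| = √(a² + b²) = √(0.09373 + 0.00128) = 0.30823.
True dip = arctan(0.30823) = 17.13°, dipping toward E (azimuth ≈ 083°).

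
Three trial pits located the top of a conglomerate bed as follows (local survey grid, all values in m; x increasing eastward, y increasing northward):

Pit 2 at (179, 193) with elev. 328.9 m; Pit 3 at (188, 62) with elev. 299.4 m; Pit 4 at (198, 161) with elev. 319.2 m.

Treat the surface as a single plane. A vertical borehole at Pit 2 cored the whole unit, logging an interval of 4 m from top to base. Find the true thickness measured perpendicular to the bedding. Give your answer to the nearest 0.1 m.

3.9 m

Two edge vectors: Pit 2→Pit 3 = (9, -131, -29.5), Pit 2→Pit 4 = (19, -32, -9.7).
Normal n = (Pit 2→Pit 3) × (Pit 2→Pit 4) = (326.7, -473.2, 2201).
So ∂z/∂x = −n_x/n_z = −0.14843 and ∂z/∂y = −n_y/n_z = 0.21499.
|∇z| = √(a²+b²) = 0.26126, so dip δ = arctan(0.26126) = 14.64°.
True thickness = vertical thickness × cos δ = 4 × cos 14.64° = 3.9 m.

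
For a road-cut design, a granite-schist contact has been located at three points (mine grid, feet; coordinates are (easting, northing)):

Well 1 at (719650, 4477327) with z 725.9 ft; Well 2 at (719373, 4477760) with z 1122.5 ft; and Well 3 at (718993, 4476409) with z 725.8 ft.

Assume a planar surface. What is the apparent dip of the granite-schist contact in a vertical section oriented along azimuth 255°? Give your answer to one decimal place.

27.8°

Two edge vectors: Well 1→Well 2 = (-277, 433, 396.6), Well 1→Well 3 = (-657, -918, -0.1).
Normal n = (Well 1→Well 2) × (Well 1→Well 3) = (364035.5, -260593.9, 538767).
So ∂z/∂E = −n_x/n_z = −0.67568 and ∂z/∂N = −n_y/n_z = 0.48369.
Unit vector along 255° is (sin 255°, cos 255°) = (-0.9659, -0.2588).
Slope in that direction = a·(-0.9659) + b·(-0.2588) = 0.52747.
Apparent dip = arctan|0.52747| = 27.8° (true dip is 39.7°, so apparent ≤ true as expected).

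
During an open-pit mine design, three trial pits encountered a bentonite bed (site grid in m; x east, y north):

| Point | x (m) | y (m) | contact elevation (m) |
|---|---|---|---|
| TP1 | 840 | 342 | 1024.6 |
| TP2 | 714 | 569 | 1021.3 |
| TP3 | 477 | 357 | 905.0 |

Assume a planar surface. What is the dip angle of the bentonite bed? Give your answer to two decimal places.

Two edge vectors: TP1→TP2 = (-126, 227, -3.3), TP1→TP3 = (-363, 15, -119.6).
Normal n = (TP1→TP2) × (TP1→TP3) = (-27099.7, -13871.7, 80511).
So ∂z/∂x = −n_x/n_z = 0.33660 and ∂z/∂y = −n_y/n_z = 0.17230.
Gradient magnitude |∇z| = √(a² + b²) = √(0.11330 + 0.02969) = 0.37813.
True dip = arctan(0.37813) = 20.71°, dipping toward WSW (azimuth ≈ 243°).

20.71°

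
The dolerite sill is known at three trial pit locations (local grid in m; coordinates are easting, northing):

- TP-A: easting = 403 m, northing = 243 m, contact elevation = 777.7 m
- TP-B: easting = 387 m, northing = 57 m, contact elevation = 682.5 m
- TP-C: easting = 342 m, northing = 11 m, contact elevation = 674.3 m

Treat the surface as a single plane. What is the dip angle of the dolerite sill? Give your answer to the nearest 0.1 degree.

Two edge vectors: TP-A→TP-B = (-16, -186, -95.2), TP-A→TP-C = (-61, -232, -103.4).
Normal n = (TP-A→TP-B) × (TP-A→TP-C) = (-2854, 4152.8, -7634).
So ∂z/∂easting = −n_x/n_z = −0.37385 and ∂z/∂northing = −n_y/n_z = 0.54399.
Gradient magnitude |∇z| = √(a² + b²) = √(0.13977 + 0.29592) = 0.66007.
True dip = arctan(0.66007) = 33.4°, dipping toward SE (azimuth ≈ 146°).

33.4°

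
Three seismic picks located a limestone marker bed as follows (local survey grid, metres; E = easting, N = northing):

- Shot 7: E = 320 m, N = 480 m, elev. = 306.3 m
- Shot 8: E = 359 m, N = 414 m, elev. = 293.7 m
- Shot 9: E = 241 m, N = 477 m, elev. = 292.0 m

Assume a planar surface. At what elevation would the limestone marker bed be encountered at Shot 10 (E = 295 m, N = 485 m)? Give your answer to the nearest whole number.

304 m

Let the plane be z = a·E + b·N + c.
Shot 8−Shot 7: 39a − 66b = −12.6;  Shot 9−Shot 7: −79a − 3b = −14.3.
Solving gives a = 0.16995, b = 0.29133.
Then c = 306.3 − a·320 − b·480 = 112.08.
At (295, 485): z = 50.1 + 141.3 + 112.08 = 303.5 m.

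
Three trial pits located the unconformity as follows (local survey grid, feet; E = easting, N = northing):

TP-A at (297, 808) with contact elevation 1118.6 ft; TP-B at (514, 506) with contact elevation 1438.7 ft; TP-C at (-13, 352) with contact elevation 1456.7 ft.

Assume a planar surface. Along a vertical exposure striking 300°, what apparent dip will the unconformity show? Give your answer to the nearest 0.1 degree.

Let the plane be z = a·E + b·N + c.
TP-B−TP-A: 217a − 302b = 320.1;  TP-C−TP-A: −310a − 456b = 338.1.
Solving gives a = 0.22776, b = −0.89628.
Unit vector along 300° is (sin 300°, cos 300°) = (-0.8660, 0.5000).
Slope in that direction = a·(-0.8660) + b·(0.5000) = −0.64538.
Apparent dip = arctan|0.64538| = 32.8° (true dip is 42.8°, so apparent ≤ true as expected).

32.8°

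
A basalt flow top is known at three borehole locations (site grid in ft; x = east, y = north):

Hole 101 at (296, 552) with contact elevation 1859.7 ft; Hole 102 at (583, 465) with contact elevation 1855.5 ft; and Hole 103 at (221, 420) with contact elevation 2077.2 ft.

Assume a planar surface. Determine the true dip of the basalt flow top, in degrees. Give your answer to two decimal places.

Let the plane be z = a·x + b·y + c.
Hole 102−Hole 101: 287a − 87b = −4.2;  Hole 103−Hole 101: −75a − 132b = 217.5.
Solving gives a = −0.43858, b = −1.39853.
Gradient magnitude |∇z| = √(a² + b²) = √(0.19235 + 1.95590) = 1.46569.
True dip = arctan(1.46569) = 55.70°, dipping toward NNE (azimuth ≈ 017°).

55.70°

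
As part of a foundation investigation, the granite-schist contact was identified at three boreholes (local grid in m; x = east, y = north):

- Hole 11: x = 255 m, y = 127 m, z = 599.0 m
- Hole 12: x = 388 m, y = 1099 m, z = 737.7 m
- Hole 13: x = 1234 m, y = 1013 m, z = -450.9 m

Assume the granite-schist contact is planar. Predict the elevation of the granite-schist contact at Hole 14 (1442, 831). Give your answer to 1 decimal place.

-796.3 m

Two edge vectors: Hole 11→Hole 12 = (133, 972, 138.7), Hole 11→Hole 13 = (979, 886, -1049.9).
Normal n = (Hole 11→Hole 12) × (Hole 11→Hole 13) = (-1143391, 275424, -833750).
So ∂z/∂x = −n_x/n_z = −1.371384 and ∂z/∂y = −n_y/n_z = 0.330344.
Intercept c from Hole 11: 599 + 349.70 − 41.95 = 906.75.
At (1442, 831): z = −1977.5 + 274.5 + 906.75 = -796.3 m.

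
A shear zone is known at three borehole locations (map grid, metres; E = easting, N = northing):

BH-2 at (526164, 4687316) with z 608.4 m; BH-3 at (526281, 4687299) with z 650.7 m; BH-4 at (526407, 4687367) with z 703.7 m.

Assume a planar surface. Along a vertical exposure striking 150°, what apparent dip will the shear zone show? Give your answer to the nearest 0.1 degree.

6.4°

Two edge vectors: BH-2→BH-3 = (117, -17, 42.3), BH-2→BH-4 = (243, 51, 95.3).
Normal n = (BH-2→BH-3) × (BH-2→BH-4) = (-3777.4, -871.2, 10098).
So ∂z/∂E = −n_x/n_z = 0.37407 and ∂z/∂N = −n_y/n_z = 0.08627.
Unit vector along 150° is (sin 150°, cos 150°) = (0.5000, -0.8660).
Slope in that direction = a·(0.5000) + b·(-0.8660) = 0.11232.
Apparent dip = arctan|0.11232| = 6.4° (true dip is 21.0°, so apparent ≤ true as expected).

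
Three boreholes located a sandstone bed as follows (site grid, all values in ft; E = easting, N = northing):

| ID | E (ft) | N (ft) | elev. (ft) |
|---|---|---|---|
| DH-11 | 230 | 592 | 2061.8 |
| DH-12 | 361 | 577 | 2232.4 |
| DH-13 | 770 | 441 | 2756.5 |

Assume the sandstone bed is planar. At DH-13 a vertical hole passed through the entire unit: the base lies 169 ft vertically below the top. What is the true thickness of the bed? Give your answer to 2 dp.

Two edge vectors: DH-11→DH-12 = (131, -15, 170.6), DH-11→DH-13 = (540, -151, 694.7).
Normal n = (DH-11→DH-12) × (DH-11→DH-13) = (15340.1, 1118.3, -11681).
So ∂z/∂E = −n_x/n_z = 1.31325 and ∂z/∂N = −n_y/n_z = 0.09574.
|∇z| = √(a²+b²) = 1.31674, so dip δ = arctan(1.31674) = 52.79°.
True thickness = vertical thickness × cos δ = 169 × cos 52.79° = 102.21 ft.

102.21 ft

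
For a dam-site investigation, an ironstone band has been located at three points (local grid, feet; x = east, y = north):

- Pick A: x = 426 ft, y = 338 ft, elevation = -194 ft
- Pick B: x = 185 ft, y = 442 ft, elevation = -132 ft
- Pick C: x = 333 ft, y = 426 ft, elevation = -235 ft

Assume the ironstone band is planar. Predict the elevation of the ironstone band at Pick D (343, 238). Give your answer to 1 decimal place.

Two edge vectors: Pick A→Pick B = (-241, 104, 62), Pick A→Pick C = (-93, 88, -41).
Normal n = (Pick A→Pick B) × (Pick A→Pick C) = (-9720, -15647, -11536).
So ∂z/∂x = −n_x/n_z = −0.84258 and ∂z/∂y = −n_y/n_z = −1.35636.
Intercept c from Pick A: -194 + 358.94 + 458.45 = 623.39.
At (343, 238): z = −289.0 − 322.8 + 623.39 = 11.6 ft.

11.6 ft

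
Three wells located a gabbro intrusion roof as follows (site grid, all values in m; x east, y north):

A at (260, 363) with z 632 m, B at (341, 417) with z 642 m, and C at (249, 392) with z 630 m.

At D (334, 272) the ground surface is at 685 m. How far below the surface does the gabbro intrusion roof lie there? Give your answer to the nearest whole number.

41 m

Two edge vectors: A→B = (81, 54, 10), A→C = (-11, 29, -2).
Normal n = (A→B) × (A→C) = (-398, 52, 2943).
So ∂z/∂x = −n_x/n_z = 0.13524 and ∂z/∂y = −n_y/n_z = −0.01767.
Intercept c from A: 632 − 35.16 + 6.41 = 603.25.
At (334, 272): z_contact = 45.2 − 4.8 + 603.25 = 643.6 m.
Depth below ground = 685 − 643.6 = 41 m.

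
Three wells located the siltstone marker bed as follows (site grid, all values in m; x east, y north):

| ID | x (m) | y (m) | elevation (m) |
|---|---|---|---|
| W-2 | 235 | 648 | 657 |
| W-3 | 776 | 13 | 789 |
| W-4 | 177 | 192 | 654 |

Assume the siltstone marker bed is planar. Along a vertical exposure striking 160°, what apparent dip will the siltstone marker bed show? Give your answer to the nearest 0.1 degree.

Let the plane be z = a·x + b·y + c.
W-3−W-2: 541a − 635b = 132;  W-4−W-2: −58a − 456b = −3.
Solving gives a = 0.21902, b = −0.02128.
Unit vector along 160° is (sin 160°, cos 160°) = (0.3420, -0.9397).
Slope in that direction = a·(0.3420) + b·(-0.9397) = 0.09490.
Apparent dip = arctan|0.09490| = 5.4° (true dip is 12.4°, so apparent ≤ true as expected).

5.4°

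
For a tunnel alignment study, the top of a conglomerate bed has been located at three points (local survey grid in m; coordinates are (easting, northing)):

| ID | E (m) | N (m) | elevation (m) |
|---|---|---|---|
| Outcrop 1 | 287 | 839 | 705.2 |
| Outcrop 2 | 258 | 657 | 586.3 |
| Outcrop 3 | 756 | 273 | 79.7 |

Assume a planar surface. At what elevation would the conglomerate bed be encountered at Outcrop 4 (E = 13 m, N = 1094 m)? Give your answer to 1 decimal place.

Let the plane be z = a·E + b·N + c.
Outcrop 2−Outcrop 1: −29a − 182b = −118.9;  Outcrop 3−Outcrop 1: 469a − 566b = −625.5.
Solving gives a = −0.457332, b = 0.726168.
Then c = 705.2 − a·287 − b·839 = 227.20.
At (13, 1094): z = −5.9 + 794.4 + 227.20 = 1015.7 m.

1015.7 m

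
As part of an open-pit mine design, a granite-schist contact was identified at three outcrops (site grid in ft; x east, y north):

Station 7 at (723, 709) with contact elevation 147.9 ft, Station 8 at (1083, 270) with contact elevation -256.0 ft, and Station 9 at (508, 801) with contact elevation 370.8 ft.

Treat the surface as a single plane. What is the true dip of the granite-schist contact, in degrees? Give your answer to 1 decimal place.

Two edge vectors: Station 7→Station 8 = (360, -439, -403.9), Station 7→Station 9 = (-215, 92, 222.9).
Normal n = (Station 7→Station 8) × (Station 7→Station 9) = (-60694.3, 6594.5, -61265).
So ∂z/∂x = −n_x/n_z = −0.99068 and ∂z/∂y = −n_y/n_z = 0.10764.
Gradient magnitude |∇z| = √(a² + b²) = √(0.98146 + 0.01159) = 0.99652.
True dip = arctan(0.99652) = 44.9°, dipping toward E (azimuth ≈ 096°).

44.9°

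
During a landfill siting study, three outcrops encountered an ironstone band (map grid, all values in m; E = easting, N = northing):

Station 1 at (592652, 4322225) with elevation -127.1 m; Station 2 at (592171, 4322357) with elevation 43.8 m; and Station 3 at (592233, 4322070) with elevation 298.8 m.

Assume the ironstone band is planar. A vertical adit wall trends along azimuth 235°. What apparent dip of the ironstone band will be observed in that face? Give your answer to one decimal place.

Let the plane be z = a·E + b·N + c.
Station 2−Station 1: −481a + 132b = 170.9;  Station 3−Station 1: −419a − 155b = 425.9.
Solving gives a = −0.63689, b = −1.02609.
Unit vector along 235° is (sin 235°, cos 235°) = (-0.8192, -0.5736).
Slope in that direction = a·(-0.8192) + b·(-0.5736) = 1.11025.
Apparent dip = arctan|1.11025| = 48.0° (true dip is 50.4°, so apparent ≤ true as expected).

48.0°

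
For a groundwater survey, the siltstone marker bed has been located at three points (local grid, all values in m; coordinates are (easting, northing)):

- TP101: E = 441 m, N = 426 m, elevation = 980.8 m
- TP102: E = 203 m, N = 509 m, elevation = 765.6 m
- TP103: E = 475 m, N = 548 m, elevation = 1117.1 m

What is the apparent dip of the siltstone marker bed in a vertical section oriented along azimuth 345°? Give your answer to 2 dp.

Let the plane be z = a·E + b·N + c.
TP102−TP101: −238a + 83b = −215.2;  TP103−TP101: 34a + 122b = 136.3.
Solving gives a = 1.17921, b = 0.78858.
Unit vector along 345° is (sin 345°, cos 345°) = (-0.2588, 0.9659).
Slope in that direction = a·(-0.2588) + b·(0.9659) = 0.45651.
Apparent dip = arctan|0.45651| = 24.54° (true dip is 54.8°, so apparent ≤ true as expected).

24.54°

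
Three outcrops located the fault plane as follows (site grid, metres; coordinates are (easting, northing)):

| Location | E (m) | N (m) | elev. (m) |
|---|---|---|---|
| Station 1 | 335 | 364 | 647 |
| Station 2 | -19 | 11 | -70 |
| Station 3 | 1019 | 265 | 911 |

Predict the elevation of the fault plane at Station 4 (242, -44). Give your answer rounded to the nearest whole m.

6 m

Let the plane be z = a·E + b·N + c.
Station 2−Station 1: −354a − 353b = −717;  Station 3−Station 1: 684a − 99b = 264.
Solving gives a = 0.59377, b = 1.43571.
Then c = 647 − a·335 − b·364 = −74.51.
At (242, -44): z = 143.7 − 63.2 − 74.51 = 6.0 m.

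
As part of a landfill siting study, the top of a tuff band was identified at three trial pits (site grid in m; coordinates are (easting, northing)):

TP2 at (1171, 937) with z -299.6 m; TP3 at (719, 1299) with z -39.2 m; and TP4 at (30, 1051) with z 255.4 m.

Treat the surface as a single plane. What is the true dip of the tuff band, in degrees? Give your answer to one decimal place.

26.1°

Two edge vectors: TP2→TP3 = (-452, 362, 260.4), TP2→TP4 = (-1141, 114, 555).
Normal n = (TP2→TP3) × (TP2→TP4) = (171224.4, -46256.4, 361514).
So ∂z/∂E = −n_x/n_z = −0.47363 and ∂z/∂N = −n_y/n_z = 0.12795.
Gradient magnitude |∇z| = √(a² + b²) = √(0.22433 + 0.01637) = 0.49061.
True dip = arctan(0.49061) = 26.1°, dipping toward ESE (azimuth ≈ 105°).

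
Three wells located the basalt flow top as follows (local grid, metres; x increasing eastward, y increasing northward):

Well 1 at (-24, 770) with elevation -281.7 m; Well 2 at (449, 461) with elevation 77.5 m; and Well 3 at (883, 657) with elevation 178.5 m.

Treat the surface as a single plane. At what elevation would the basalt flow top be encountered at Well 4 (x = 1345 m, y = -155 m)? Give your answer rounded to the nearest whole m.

773 m

Let the plane be z = a·x + b·y + c.
Well 2−Well 1: 473a − 309b = 359.2;  Well 3−Well 1: 907a − 113b = 460.2.
Solving gives a = 0.44800, b = −0.47669.
Then c = -281.7 − a·-24 − b·770 = 96.10.
At (1345, -155): z = 602.6 + 73.9 + 96.10 = 772.5 m.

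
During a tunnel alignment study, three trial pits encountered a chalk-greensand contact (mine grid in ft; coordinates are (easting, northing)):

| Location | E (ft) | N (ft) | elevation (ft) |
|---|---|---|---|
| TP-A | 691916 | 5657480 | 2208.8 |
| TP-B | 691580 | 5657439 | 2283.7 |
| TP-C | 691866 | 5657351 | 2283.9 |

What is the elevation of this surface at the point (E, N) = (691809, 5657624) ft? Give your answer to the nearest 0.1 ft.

Two edge vectors: TP-A→TP-B = (-336, -41, 74.9), TP-A→TP-C = (-50, -129, 75.1).
Normal n = (TP-A→TP-B) × (TP-A→TP-C) = (6583, 21488.6, 41294).
So ∂z/∂E = −n_x/n_z = −0.159417833 and ∂z/∂N = −n_y/n_z = −0.520380685.
Intercept c from TP-A: 2208.8 + 110303.75 + 2944043.32 = 3056555.87.
At (691809, 5657624): z = −110286.7 − 2944118.3 + 3056555.87 = 2150.9 ft.

2150.9 ft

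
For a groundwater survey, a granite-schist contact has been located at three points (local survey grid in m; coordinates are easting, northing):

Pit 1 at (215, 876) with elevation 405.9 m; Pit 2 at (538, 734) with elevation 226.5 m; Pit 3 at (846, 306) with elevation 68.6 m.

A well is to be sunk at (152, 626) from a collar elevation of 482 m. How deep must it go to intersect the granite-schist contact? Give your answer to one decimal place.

Let the plane be z = a·easting + b·northing + c.
Pit 2−Pit 1: 323a − 142b = −179.4;  Pit 3−Pit 1: 631a − 570b = −337.3.
Solving gives a = −0.57520, b = −0.04501.
Then c = 405.9 − a·215 − b·876 = 568.99.
At (152, 626): z_contact = −87.43 − 28.17 + 568.99 = 453.39 m.
Depth below ground = 482 − 453.39 = 28.6 m.

28.6 m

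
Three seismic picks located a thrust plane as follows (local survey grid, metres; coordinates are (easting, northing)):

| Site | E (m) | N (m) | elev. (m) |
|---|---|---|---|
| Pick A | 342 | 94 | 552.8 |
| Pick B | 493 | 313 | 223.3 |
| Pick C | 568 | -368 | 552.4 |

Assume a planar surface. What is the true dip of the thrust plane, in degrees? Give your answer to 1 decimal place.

Let the plane be z = a·E + b·N + c.
Pick B−Pick A: 151a + 219b = −329.5;  Pick C−Pick A: 226a − 462b = −0.4.
Solving gives a = −1.27722, b = −0.62392.
Gradient magnitude |∇z| = √(a² + b²) = √(1.63130 + 0.38928) = 1.42147.
True dip = arctan(1.42147) = 54.9°, dipping toward ENE (azimuth ≈ 064°).

54.9°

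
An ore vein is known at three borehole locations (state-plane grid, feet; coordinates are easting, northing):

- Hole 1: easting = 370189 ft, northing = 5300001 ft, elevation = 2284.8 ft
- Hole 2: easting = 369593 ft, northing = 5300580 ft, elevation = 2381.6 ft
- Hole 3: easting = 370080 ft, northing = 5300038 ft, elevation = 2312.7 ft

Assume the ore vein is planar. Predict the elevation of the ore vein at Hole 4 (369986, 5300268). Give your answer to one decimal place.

Two edge vectors: Hole 1→Hole 2 = (-596, 579, 96.8), Hole 1→Hole 3 = (-109, 37, 27.9).
Normal n = (Hole 1→Hole 2) × (Hole 1→Hole 3) = (12572.5, 6077.2, 41059).
So ∂z/∂easting = −n_x/n_z = −0.306205704 and ∂z/∂northing = −n_y/n_z = −0.148011398.
Intercept c from Hole 1: 2284.8 + 113353.98 + 784460.56 = 900099.34.
At (369986, 5300268): z = −113291.8 − 784500.1 + 900099.34 = 2307.4 ft.

2307.4 ft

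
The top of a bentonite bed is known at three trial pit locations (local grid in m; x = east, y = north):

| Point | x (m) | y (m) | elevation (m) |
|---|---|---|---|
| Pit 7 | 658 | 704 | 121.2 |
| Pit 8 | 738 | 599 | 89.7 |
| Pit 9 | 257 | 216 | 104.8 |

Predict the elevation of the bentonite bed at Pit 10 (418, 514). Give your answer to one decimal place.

128.9 m

Let the plane be z = a·x + b·y + c.
Pit 8−Pit 7: 80a − 105b = −31.5;  Pit 9−Pit 7: −401a − 488b = −16.4.
Solving gives a = −0.16822, b = 0.17183.
Then c = 121.2 − a·658 − b·704 = 110.92.
At (418, 514): z = −70.3 + 88.3 + 110.92 = 128.9 m.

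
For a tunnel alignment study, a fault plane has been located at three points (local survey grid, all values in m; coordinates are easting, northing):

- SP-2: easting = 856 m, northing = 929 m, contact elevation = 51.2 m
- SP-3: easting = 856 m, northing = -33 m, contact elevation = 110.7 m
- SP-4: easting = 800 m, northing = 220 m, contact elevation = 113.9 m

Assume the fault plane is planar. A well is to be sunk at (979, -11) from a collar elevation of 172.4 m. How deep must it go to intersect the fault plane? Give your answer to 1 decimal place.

104.5 m

Two edge vectors: SP-2→SP-3 = (0, -962, 59.5), SP-2→SP-4 = (-56, -709, 62.7).
Normal n = (SP-2→SP-3) × (SP-2→SP-4) = (-18131.9, -3332, -53872).
So ∂z/∂easting = −n_x/n_z = −0.33657 and ∂z/∂northing = −n_y/n_z = −0.06185.
Intercept c from SP-2: 51.2 + 288.11 + 57.46 = 396.77.
At (979, -11): z_contact = −329.51 + 0.68 + 396.77 = 67.94 m.
Depth below ground = 172.4 − 67.94 = 104.5 m.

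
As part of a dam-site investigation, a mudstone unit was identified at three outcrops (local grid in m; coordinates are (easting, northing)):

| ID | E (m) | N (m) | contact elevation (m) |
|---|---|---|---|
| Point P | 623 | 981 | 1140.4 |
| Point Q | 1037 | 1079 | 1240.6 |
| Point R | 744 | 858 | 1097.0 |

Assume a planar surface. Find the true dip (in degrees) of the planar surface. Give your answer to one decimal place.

Two edge vectors: Point P→Point Q = (414, 98, 100.2), Point P→Point R = (121, -123, -43.4).
Normal n = (Point P→Point Q) × (Point P→Point R) = (8071.4, 30091.8, -62780).
So ∂z/∂E = −n_x/n_z = 0.12857 and ∂z/∂N = −n_y/n_z = 0.47932.
Gradient magnitude |∇z| = √(a² + b²) = √(0.01653 + 0.22975) = 0.49626.
True dip = arctan(0.49626) = 26.4°, dipping toward SSW (azimuth ≈ 195°).

26.4°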